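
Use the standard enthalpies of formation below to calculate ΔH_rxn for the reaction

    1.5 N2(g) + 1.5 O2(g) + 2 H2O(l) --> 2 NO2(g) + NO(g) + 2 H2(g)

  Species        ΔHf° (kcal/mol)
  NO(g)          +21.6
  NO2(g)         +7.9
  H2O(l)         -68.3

ΔH_rxn = 174.0 kcal/mol

Products: 2·(+7.9) + 1·(+21.6) + 2·(+0.0) = +37.4
Reactants: 3/2·(+0.0) + 3/2·(+0.0) + 2·(-68.3) = -136.6
ΔH_rxn = (+37.4) − (-136.6) = 174.0 kcal/mol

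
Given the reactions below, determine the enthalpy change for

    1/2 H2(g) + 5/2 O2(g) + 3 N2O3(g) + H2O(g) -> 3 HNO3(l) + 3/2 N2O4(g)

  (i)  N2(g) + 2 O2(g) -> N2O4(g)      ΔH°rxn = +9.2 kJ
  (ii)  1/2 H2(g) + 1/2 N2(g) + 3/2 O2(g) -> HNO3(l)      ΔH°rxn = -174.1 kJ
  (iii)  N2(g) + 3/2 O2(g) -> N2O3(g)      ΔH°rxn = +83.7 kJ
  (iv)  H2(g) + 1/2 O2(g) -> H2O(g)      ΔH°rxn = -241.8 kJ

(i) × 3/2: (3/2)·(+9.2) = +13.8 kJ
(ii) × 3: (3)·(-174.1) = -522.3 kJ
(iii) reversed and × 3: (-3)·(+83.7) = -251.1 kJ
(iv) reversed: +241.8 kJ
ΔH°rxn = (+13.8) + (-522.3) + (-251.1) + (+241.8) = -517.8 kJ

ΔH°rxn = -517.8 kJ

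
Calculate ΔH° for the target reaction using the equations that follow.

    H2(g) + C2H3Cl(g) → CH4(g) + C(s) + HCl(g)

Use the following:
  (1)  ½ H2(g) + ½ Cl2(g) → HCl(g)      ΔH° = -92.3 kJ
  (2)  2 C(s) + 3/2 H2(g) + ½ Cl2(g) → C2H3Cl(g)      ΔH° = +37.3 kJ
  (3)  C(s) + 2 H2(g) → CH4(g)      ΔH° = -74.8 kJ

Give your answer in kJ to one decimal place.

(1) as written: -92.3 kJ
(2) reversed: -37.3 kJ
(3) as written: -74.8 kJ
ΔH° = (-92.3) + (-37.3) + (-74.8) = -204.4 kJ

ΔH° = -204.4 kJ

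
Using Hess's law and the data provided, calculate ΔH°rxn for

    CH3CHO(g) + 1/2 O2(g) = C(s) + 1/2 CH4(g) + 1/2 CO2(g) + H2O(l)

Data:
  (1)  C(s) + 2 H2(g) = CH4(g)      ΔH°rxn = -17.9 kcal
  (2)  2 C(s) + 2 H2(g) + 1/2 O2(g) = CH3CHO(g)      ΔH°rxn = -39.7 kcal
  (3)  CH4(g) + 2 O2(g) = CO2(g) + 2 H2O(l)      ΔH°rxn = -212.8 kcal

ΔH°rxn = -84.6 kcal

(1) as written: -17.9 kcal
(2) reversed: +39.7 kcal
(3) × 1/2: (1/2)·(-212.8) = -106.4 kcal
ΔH°rxn = (-17.9) + (+39.7) + (-106.4) = -84.6 kcal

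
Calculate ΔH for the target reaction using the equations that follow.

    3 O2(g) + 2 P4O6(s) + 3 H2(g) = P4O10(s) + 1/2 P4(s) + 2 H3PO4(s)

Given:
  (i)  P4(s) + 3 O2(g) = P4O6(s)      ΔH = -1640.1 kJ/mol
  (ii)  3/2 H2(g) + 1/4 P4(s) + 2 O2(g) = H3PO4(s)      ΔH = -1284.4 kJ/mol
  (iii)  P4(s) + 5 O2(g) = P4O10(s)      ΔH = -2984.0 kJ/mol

(i) reversed and × 2 (P4O6(s) must end up as a reactant; ×2 to match 2 P4O6(s) in the target): (-2)·(-1640.1) = +3280.2 kJ/mol
(ii) × 2 (scale by 2 for the 2 H3PO4(s)): (2)·(-1284.4) = -2568.8 kJ/mol
(iii) as written (P4O10(s) already on the product side): -2984.0 kJ/mol
ΔH = (+3280.2) + (-2568.8) + (-2984.0) = -2272.6 kJ/mol

ΔH = -2272.6 kJ/mol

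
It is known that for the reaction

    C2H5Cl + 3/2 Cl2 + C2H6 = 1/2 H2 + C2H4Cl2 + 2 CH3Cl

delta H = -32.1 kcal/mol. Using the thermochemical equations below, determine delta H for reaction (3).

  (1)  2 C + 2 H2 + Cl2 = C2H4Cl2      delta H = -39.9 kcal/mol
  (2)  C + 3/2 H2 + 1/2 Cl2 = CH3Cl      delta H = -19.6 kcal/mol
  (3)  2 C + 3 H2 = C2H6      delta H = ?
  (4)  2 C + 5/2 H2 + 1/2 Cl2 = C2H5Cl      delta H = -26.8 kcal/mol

(1) as written: -39.9 kcal/mol
(2) × 2: (2)·(-19.6) = -39.2 kcal/mol
(3) reversed: contributes −x
(4) reversed: +26.8 kcal/mol
-32.1 = (-39.9) + (-39.2) + (+26.8) − x
x = (-32.1 − (-52.3)) / (-1) = -20.2 kcal/mol

delta H = -20.2 kcal/mol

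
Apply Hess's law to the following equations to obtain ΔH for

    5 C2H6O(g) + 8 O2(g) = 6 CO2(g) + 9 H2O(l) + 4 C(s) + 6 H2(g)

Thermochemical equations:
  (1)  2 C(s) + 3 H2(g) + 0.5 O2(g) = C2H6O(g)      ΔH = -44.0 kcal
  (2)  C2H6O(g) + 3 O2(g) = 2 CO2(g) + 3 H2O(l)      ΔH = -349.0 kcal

(1) reversed and × 2: (-2)·(-44.0) = +88.0 kcal
(2) × 3: (3)·(-349.0) = -1047.0 kcal
Since enthalpy is a state function, ΔH = (-2)·(-44.0) + (3)·(-349.0) = -959.0 kcal

ΔH = -959.0 kcal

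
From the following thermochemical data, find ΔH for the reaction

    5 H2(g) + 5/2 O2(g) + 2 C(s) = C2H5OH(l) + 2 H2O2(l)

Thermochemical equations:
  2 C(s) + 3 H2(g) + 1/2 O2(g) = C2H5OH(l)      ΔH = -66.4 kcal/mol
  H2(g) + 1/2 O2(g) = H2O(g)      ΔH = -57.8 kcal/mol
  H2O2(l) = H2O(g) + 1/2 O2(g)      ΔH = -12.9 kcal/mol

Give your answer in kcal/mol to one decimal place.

ΔH = -156.2 kcal/mol

equation 1 as written: -66.4 kcal/mol
equation 2 × 2: (2)·(-57.8) = -115.6 kcal/mol
equation 3 reversed and × 2: (-2)·(-12.9) = +25.8 kcal/mol
Summing the manipulated equations, ΔH = (1)·(-66.4) + (2)·(-57.8) + (-2)·(-12.9) = -156.2 kcal/mol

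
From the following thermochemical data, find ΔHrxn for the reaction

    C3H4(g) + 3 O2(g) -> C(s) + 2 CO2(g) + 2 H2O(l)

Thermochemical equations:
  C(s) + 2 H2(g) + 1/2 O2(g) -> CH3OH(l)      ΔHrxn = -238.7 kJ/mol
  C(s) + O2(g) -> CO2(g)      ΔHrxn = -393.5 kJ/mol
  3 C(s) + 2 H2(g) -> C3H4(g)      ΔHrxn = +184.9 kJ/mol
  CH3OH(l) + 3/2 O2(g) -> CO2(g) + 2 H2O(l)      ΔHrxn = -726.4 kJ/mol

ΔHrxn = -1543.5 kJ/mol

equation 1 as written: -238.7 kJ/mol
equation 2 as written: -393.5 kJ/mol
equation 3 reversed: -184.9 kJ/mol
equation 4 as written: -726.4 kJ/mol
Summing the manipulated equations, ΔHrxn = (1)·(-238.7) + (1)·(-393.5) + (-1)·(+184.9) + (1)·(-726.4) = -1543.5 kJ/mol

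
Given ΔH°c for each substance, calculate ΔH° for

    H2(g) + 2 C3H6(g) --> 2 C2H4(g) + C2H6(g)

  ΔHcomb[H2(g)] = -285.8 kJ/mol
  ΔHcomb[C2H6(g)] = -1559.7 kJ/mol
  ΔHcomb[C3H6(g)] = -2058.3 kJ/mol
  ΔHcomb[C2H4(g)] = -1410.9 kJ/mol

ΔH° = -20.9 kJ/mol

Using ΔH = Σ nΔHc°(reactants) − Σ nΔHc°(products):
= [1·(-285.8) + 2·(-2058.3)] − [2·(-1410.9) + 1·(-1559.7)]
= -20.9 kJ/mol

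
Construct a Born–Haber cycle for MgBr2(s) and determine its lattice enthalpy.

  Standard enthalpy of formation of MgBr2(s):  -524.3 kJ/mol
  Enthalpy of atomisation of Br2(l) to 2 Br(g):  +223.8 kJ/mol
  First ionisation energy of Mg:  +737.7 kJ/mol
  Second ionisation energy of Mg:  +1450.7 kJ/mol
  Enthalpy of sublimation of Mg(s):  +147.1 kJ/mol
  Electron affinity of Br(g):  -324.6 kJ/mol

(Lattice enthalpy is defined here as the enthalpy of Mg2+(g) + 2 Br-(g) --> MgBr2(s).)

U = -2434.4 kJ/mol

ΔHf° = 1·ΔHsub + 1·(ΣIE) + 1·D(Br2) + 2·EA + U
-524.3 = 1·(+147.1) + 1·(+2188.4) + 1·(+223.8) + 2·(-324.6) + U
U = -524.3 − (+1910.1) = -2434.4 kJ/mol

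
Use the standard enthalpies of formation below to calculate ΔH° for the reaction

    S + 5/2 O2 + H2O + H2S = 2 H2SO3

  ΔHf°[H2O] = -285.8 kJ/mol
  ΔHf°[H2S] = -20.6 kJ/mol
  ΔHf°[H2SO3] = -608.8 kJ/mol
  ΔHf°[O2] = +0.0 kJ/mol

ΔH° = -911.2 kJ/mol

Products: 2·(-608.8) = -1217.6
Reactants: 1·(+0.0) + 5/2·(+0.0) + 1·(-285.8) + 1·(-20.6) = -306.4
ΔH° = (-1217.6) − (-306.4) = -911.2 kJ/mol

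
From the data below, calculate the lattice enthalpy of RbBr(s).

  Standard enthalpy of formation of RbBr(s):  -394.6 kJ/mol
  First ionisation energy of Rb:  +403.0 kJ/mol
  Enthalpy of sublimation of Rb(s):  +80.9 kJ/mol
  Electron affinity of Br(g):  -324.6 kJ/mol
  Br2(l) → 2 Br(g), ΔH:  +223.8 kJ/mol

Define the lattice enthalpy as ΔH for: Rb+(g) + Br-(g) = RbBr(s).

U = -665.8 kJ/mol

ΔHf° = 1·ΔHsub + 1·(ΣIE) + 1/2·D(Br2) + 1·EA + U
-394.6 = 1·(+80.9) + 1·(+403.0) + 1/2·(+223.8) + 1·(-324.6) + U
U = -394.6 − (+271.2) = -665.8 kJ/mol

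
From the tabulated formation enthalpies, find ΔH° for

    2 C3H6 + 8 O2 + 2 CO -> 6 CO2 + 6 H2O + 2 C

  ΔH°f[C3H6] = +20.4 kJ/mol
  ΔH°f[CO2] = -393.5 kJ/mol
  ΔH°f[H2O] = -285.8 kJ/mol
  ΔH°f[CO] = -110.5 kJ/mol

ΔH° = -3895.6 kJ/mol

Products: 6·(-393.5) + 6·(-285.8) + 2·(+0.0) = -4075.8
Reactants: 2·(+20.4) + 8·(+0.0) + 2·(-110.5) = -180.2
ΔH° = (-4075.8) − (-180.2) = -3895.6 kJ/mol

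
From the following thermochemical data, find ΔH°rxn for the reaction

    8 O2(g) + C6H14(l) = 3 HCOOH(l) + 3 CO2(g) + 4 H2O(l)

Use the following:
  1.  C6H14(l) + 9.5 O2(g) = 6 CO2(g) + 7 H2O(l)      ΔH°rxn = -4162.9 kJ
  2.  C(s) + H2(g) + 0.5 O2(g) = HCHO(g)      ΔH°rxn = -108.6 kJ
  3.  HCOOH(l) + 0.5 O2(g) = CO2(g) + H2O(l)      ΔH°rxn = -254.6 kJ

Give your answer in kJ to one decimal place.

eq. 1 as written (C6H14(l) already on the reactant side): -4162.9 kJ
eq. 2: not needed (C(s) appears nowhere else).
eq. 3 reversed and × 3 (HCOOH(l) must end up as a product; scale by 3 for the 3 HCOOH(l)): (-3)·(-254.6) = +763.8 kJ
ΔH°rxn = (1)·(-4162.9) + (-3)·(-254.6) = -3399.1 kJ

ΔH°rxn = -3399.1 kJ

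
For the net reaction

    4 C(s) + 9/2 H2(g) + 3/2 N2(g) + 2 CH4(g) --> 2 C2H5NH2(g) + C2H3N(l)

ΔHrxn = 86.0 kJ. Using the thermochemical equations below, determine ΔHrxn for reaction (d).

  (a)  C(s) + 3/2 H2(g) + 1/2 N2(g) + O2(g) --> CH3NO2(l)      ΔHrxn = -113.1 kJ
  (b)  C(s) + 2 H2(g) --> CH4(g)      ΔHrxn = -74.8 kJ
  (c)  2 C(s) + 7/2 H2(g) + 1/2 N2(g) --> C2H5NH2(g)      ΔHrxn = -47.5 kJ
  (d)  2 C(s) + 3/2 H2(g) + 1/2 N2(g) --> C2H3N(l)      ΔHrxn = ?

(a): not needed.
(b) reversed and × 2: (-2)·(-74.8) = +149.6 kJ
(c) × 2: (2)·(-47.5) = -95.0 kJ
(d) as written: contributes x
+86.0 = (+149.6) + (-95.0) + x
x = (+86.0 − (+54.6)) / (1) = 31.4 kJ

ΔHrxn = 31.4 kJ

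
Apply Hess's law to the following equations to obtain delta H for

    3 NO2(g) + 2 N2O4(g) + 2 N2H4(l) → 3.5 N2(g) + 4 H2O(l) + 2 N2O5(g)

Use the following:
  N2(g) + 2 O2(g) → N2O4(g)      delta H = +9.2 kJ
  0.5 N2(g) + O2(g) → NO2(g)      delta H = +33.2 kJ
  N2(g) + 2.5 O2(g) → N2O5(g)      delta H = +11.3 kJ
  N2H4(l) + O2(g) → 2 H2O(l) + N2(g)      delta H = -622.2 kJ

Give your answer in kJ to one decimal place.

equation 1 reversed and × 2: (-2)·(+9.2) = -18.4 kJ
equation 2 reversed and × 3: (-3)·(+33.2) = -99.6 kJ
equation 3 × 2: (2)·(+11.3) = +22.6 kJ
equation 4 × 2: (2)·(-622.2) = -1244.4 kJ
Combining the equations, delta H = (-2)·(+9.2) + (-3)·(+33.2) + (2)·(+11.3) + (2)·(-622.2) = -1339.8 kJ

delta H = -1339.8 kJ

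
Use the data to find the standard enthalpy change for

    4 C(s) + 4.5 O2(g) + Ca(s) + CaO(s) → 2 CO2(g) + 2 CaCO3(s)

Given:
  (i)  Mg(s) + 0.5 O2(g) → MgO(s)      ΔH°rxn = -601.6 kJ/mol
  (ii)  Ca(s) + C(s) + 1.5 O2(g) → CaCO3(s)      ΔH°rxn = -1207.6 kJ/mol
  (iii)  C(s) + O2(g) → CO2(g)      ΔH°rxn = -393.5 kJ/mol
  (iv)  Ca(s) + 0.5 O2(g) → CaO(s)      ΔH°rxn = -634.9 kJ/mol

(i): not needed (Mg(s) appears nowhere else).
(ii) × 2 (scale by 2 for the 2 CaCO3(s)): (2)·(-1207.6) = -2415.2 kJ/mol
(iii) × 2 (scale by 2 for the 2 CO2(g)): (2)·(-393.5) = -787.0 kJ/mol
(iv) reversed (reverse to put CaO(s) on the reactant side): +634.9 kJ/mol
Combining the equations, ΔH°rxn = (2)·(-1207.6) + (2)·(-393.5) + (-1)·(-634.9) = -2567.3 kJ/mol

ΔH°rxn = -2567.3 kJ/mol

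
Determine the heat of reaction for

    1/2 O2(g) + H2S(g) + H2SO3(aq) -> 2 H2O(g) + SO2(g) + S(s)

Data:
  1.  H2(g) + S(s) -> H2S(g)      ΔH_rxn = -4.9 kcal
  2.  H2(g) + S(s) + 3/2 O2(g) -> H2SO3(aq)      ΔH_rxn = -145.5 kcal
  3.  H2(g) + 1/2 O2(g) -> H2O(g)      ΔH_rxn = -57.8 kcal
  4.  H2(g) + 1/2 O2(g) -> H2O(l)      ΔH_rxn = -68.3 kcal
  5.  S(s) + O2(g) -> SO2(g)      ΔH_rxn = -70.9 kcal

ΔH_rxn = -36.1 kcal

eq. 1 reversed: +4.9 kcal
eq. 2 reversed: +145.5 kcal
eq. 3 × 2: (2)·(-57.8) = -115.6 kcal
eq. 4: not needed.
eq. 5 as written: -70.9 kcal
Summing the manipulated equations, ΔH_rxn = (-1)·(-4.9) + (-1)·(-145.5) + (2)·(-57.8) + (1)·(-70.9) = -36.1 kcal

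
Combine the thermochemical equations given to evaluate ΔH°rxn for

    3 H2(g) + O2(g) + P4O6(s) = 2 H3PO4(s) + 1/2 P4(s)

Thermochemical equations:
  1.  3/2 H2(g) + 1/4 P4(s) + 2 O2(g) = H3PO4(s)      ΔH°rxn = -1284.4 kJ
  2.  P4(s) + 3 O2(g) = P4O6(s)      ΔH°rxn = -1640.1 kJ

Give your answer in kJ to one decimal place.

eq. 1 × 2 (×2 to match 2 H3PO4(s) in the target): (2)·(-1284.4) = -2568.8 kJ
eq. 2 reversed (reverse to put P4O6(s) on the reactant side): +1640.1 kJ
ΔH°rxn = (2)·(-1284.4) + (-1)·(-1640.1) = -928.7 kJ

ΔH°rxn = -928.7 kJ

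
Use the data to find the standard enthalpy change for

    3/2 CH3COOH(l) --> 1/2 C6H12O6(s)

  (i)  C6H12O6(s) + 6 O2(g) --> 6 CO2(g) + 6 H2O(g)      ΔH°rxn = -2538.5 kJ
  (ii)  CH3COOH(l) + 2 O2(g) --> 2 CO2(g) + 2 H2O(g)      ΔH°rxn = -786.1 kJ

(i) reversed and × 1/2 (reverse to put C6H12O6(s) on the product side; scale by 1/2 for the 1/2 C6H12O6(s)): (-1/2)·(-2538.5) = +1269.25 kJ
(ii) × 3/2 (×3/2 to match 3/2 CH3COOH(l) in the target): (3/2)·(-786.1) = -1179.15 kJ
Since enthalpy is a state function, ΔH°rxn = (+1269.25) + (-1179.15) = 90.1 kJ

ΔH°rxn = 90.1 kJ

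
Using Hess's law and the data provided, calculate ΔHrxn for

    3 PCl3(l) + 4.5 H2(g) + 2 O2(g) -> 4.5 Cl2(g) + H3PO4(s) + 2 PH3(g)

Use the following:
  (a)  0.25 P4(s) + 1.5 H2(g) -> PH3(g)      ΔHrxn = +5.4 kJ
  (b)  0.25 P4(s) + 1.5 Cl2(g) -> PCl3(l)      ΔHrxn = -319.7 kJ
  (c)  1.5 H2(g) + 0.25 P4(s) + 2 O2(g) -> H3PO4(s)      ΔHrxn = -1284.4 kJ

ΔHrxn = -314.5 kJ

(a) × 2 (×2 to match 2 PH3(g) in the target): (2)·(+5.4) = +10.8 kJ
(b) reversed and × 3 (reverse to put PCl3(l) on the reactant side; ×3 to match 3 PCl3(l) in the target): (-3)·(-319.7) = +959.1 kJ
(c) as written (H3PO4(s) already on the product side): -1284.4 kJ
Summing the manipulated equations, ΔHrxn = (2)·(+5.4) + (-3)·(-319.7) + (1)·(-1284.4) = -314.5 kJ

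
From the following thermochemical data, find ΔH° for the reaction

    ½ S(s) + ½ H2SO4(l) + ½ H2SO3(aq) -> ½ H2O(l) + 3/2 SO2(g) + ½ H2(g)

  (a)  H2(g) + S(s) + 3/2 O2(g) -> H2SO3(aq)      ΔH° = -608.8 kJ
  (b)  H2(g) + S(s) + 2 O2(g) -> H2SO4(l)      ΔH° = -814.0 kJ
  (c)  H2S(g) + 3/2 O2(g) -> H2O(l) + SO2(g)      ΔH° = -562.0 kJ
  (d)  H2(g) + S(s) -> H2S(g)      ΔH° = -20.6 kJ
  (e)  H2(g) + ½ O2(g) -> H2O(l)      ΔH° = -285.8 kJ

ΔH° = 123.3 kJ

(a) reversed and × 1/2 (reverse to put H2SO3(aq) on the reactant side; ×1/2 to match 1/2 H2SO3(aq) in the target): (-1/2)·(-608.8) = +304.4 kJ
(b) reversed and × 1/2 (reverse to put H2SO4(l) on the reactant side; scale by 1/2 for the 1/2 H2SO4(l)): (-1/2)·(-814.0) = +407.0 kJ
(c) × 3/2 (×3/2 to match 3/2 SO2(g) in the target): (3/2)·(-562.0) = -843.0 kJ
(d) × 3/2: (3/2)·(-20.6) = -30.9 kJ
(e) reversed: +285.8 kJ
Summing the manipulated equations, ΔH° = (-1/2)·(-608.8) + (-1/2)·(-814.0) + (3/2)·(-562.0) + (3/2)·(-20.6) + (-1)·(-285.8) = 123.3 kJ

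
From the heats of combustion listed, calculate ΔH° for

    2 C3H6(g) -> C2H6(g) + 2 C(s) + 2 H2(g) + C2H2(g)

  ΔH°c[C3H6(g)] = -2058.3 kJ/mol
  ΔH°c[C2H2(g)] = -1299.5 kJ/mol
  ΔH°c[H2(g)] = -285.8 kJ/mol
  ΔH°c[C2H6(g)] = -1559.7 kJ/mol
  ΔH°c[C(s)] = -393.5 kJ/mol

Using ΔH = Σ nΔHc°(reactants) − Σ nΔHc°(products):
= [2·(-2058.3)] − [1·(-1559.7) + 2·(-393.5) + 2·(-285.8) + 1·(-1299.5)]
= 101.2 kJ/mol

ΔH° = 101.2 kJ/mol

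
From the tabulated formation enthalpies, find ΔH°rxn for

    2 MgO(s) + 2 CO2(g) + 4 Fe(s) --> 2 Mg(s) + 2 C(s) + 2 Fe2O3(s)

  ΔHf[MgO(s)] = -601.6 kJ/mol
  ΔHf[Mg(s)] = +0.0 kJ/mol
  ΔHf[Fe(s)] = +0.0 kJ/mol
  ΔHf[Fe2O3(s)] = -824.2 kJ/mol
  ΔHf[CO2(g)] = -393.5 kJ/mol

Products: 2·(+0.0) + 2·(+0.0) + 2·(-824.2) = -1648.4
Reactants: 2·(-601.6) + 2·(-393.5) + 4·(+0.0) = -1990.2
ΔH°rxn = (-1648.4) − (-1990.2) = 341.8 kJ/mol

ΔH°rxn = 341.8 kJ/mol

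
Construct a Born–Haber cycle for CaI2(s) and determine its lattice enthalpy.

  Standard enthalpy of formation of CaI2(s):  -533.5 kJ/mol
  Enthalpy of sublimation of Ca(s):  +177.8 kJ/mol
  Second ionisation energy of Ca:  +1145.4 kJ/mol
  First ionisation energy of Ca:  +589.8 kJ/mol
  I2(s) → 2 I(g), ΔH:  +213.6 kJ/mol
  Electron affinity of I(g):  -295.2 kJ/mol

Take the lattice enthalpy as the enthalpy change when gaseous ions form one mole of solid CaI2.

U = -2069.7 kJ/mol

ΔHf° = 1·ΔHsub + 1·(ΣIE) + 1·D(I2) + 2·EA + U
-533.5 = 1·(+177.8) + 1·(+1735.2) + 1·(+213.6) + 2·(-295.2) + U
U = -533.5 − (+1536.2) = -2069.7 kJ/mol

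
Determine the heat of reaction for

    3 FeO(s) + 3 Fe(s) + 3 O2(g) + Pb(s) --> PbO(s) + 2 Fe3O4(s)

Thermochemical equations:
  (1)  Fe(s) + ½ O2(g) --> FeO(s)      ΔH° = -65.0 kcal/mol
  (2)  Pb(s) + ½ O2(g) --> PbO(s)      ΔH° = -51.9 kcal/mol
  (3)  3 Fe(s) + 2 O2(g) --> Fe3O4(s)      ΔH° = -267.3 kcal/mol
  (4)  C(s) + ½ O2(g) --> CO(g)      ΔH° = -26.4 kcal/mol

ΔH° = -391.5 kcal/mol

(1) reversed and × 3 (reverse to put FeO(s) on the reactant side; ×3 to match 3 FeO(s) in the target): (-3)·(-65.0) = +195.0 kcal/mol
(2) as written (PbO(s) already on the product side): -51.9 kcal/mol
(3) × 2 (×2 to match 2 Fe3O4(s) in the target): (2)·(-267.3) = -534.6 kcal/mol
(4): not needed (C(s) appears nowhere else).
Summing the manipulated equations, ΔH° = (+195.0) + (-51.9) + (-534.6) = -391.5 kcal/mol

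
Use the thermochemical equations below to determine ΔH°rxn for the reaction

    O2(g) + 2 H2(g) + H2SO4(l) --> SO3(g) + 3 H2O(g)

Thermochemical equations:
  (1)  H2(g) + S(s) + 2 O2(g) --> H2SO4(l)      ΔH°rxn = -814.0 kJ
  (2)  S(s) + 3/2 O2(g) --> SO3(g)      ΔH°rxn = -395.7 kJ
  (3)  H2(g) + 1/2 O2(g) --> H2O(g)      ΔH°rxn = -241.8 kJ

(1) reversed: +814.0 kJ
(2) as written: -395.7 kJ
(3) × 3: (3)·(-241.8) = -725.4 kJ
ΔH°rxn = (-1)·(-814.0) + (1)·(-395.7) + (3)·(-241.8) = -307.1 kJ

ΔH°rxn = -307.1 kJ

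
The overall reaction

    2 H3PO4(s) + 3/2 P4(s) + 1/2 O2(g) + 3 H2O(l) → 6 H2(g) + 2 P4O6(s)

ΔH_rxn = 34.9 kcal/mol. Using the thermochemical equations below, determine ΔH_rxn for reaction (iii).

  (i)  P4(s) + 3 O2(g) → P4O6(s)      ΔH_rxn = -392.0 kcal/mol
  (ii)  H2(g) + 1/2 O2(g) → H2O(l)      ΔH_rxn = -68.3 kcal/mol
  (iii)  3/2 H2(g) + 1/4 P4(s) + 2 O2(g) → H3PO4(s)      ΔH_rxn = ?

(i) × 2: (2)·(-392.0) = -784.0 kcal/mol
(ii) reversed and × 3: (-3)·(-68.3) = +204.9 kcal/mol
(iii) reversed and × 2: contributes −2·x
+34.9 = (-784.0) + (+204.9) − 2·x
x = (+34.9 − (-579.1)) / (-2) = -307.0 kcal/mol

ΔH_rxn = -307.0 kcal/mol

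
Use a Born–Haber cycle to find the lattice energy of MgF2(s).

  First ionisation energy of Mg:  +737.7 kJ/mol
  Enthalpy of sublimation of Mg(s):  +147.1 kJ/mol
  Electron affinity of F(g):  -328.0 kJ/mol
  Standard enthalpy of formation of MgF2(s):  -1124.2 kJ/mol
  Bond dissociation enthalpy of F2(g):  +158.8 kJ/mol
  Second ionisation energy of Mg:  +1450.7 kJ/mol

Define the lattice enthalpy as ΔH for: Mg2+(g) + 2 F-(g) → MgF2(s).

U = -2962.5 kJ/mol

ΔHf° = 1·ΔHsub + 1·(ΣIE) + 1·D(F2) + 2·EA + U
-1124.2 = 1·(+147.1) + 1·(+2188.4) + 1·(+158.8) + 2·(-328.0) + U
U = -1124.2 − (+1838.3) = -2962.5 kJ/mol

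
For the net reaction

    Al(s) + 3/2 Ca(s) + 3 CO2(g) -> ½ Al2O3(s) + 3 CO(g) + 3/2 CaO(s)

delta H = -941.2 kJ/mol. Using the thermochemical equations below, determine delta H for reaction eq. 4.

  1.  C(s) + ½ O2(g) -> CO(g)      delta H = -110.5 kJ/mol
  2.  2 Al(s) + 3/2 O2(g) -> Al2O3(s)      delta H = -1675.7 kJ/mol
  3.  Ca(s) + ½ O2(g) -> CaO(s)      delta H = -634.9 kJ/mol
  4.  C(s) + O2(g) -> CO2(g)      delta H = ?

delta H = -393.5 kJ/mol

eq. 1 × 3 (scale by 3 for the 3 CO(g)): (3)·(-110.5) = -331.5 kJ/mol
eq. 2 × 1/2 (×1/2 to match 1/2 Al2O3(s) in the target): (1/2)·(-1675.7) = -837.85 kJ/mol
eq. 3 × 3/2 (scale by 3/2 for the 3/2 CaO(s)): (3/2)·(-634.9) = -952.35 kJ/mol
eq. 4 reversed and × 3 (reverse to put CO2(g) on the reactant side; ×3 to match 3 CO2(g) in the target): contributes −3·x
-941.2 = (-331.5) + (-837.85) + (-952.35) − 3·x
x = (-941.2 − (-2121.7)) / (-3) = -393.5 kJ/mol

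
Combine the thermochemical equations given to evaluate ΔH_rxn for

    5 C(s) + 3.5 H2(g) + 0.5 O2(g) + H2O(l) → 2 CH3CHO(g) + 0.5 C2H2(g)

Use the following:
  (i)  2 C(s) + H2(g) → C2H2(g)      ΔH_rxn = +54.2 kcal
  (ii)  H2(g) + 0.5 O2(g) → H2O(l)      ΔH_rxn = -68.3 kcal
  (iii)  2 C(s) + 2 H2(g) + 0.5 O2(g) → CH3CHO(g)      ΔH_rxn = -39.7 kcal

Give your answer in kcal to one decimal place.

ΔH_rxn = 16.0 kcal

(i) × 1/2 (scale by 1/2 for the 1/2 C2H2(g)): (1/2)·(+54.2) = +27.1 kcal
(ii) reversed (H2O(l) must end up as a reactant): +68.3 kcal
(iii) × 2 (scale by 2 for the 2 CH3CHO(g)): (2)·(-39.7) = -79.4 kcal
ΔH_rxn = (1/2)·(+54.2) + (-1)·(-68.3) + (2)·(-39.7) = 16.0 kcal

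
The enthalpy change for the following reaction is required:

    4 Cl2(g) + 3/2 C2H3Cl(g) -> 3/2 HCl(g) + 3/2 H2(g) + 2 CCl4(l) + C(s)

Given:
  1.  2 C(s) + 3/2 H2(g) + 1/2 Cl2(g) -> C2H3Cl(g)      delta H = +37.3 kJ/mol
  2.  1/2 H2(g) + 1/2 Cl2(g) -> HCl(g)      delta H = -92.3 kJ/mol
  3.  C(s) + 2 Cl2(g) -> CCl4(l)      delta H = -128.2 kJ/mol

eq. 1 reversed and × 3/2: (-3/2)·(+37.3) = -55.95 kJ/mol
eq. 2 × 3/2: (3/2)·(-92.3) = -138.45 kJ/mol
eq. 3 × 2: (2)·(-128.2) = -256.4 kJ/mol
delta H = (-3/2)·(+37.3) + (3/2)·(-92.3) + (2)·(-128.2) = -450.8 kJ/mol

delta H = -450.8 kJ/mol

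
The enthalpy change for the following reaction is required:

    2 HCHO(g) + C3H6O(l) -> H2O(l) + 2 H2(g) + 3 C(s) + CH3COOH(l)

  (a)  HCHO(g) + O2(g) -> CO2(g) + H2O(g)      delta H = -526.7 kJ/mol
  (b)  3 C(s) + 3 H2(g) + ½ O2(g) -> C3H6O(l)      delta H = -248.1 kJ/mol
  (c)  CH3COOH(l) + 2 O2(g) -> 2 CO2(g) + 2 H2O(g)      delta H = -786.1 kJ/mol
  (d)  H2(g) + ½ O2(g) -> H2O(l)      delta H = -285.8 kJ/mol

(a) × 2: (2)·(-526.7) = -1053.4 kJ/mol
(b) reversed: +248.1 kJ/mol
(c) reversed: +786.1 kJ/mol
(d) as written: -285.8 kJ/mol
delta H = (-1053.4) + (+248.1) + (+786.1) + (-285.8) = -305.0 kJ/mol

delta H = -305.0 kJ/mol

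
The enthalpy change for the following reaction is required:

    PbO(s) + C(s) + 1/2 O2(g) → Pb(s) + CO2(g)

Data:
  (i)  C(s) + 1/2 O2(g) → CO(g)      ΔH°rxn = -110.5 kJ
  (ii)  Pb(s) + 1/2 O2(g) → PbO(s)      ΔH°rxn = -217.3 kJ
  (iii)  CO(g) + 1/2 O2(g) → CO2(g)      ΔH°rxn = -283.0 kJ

(i) as written (C(s) already on the reactant side): -110.5 kJ
(ii) reversed (PbO(s) must end up as a reactant): +217.3 kJ
(iii) as written (CO2(g) already on the product side): -283.0 kJ
ΔH°rxn = (1)·(-110.5) + (-1)·(-217.3) + (1)·(-283.0) = -176.2 kJ

ΔH°rxn = -176.2 kJ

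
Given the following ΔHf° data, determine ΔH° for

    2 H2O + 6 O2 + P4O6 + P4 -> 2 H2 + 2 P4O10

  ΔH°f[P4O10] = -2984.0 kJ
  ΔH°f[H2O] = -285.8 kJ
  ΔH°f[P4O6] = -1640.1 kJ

ΔH° = -3756.3 kJ

ΔH°rxn = Σ nΔHf°(products) − Σ nΔHf°(reactants).
Products: 2·(+0.0) + 2·(-2984.0) = -5968.0
Reactants: 2·(-285.8) + 6·(+0.0) + 1·(-1640.1) + 1·(+0.0) = -2211.7
ΔH° = (-5968.0) − (-2211.7) = -3756.3 kJ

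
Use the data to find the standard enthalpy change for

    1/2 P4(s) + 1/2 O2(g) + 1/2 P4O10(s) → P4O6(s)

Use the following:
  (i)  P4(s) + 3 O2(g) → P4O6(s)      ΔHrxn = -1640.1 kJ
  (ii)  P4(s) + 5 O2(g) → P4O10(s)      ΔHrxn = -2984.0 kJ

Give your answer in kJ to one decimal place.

(i) as written: -1640.1 kJ
(ii) reversed and × 1/2: (-1/2)·(-2984.0) = +1492.0 kJ
ΔHrxn = (1)·(-1640.1) + (-1/2)·(-2984.0) = -148.1 kJ

ΔHrxn = -148.1 kJ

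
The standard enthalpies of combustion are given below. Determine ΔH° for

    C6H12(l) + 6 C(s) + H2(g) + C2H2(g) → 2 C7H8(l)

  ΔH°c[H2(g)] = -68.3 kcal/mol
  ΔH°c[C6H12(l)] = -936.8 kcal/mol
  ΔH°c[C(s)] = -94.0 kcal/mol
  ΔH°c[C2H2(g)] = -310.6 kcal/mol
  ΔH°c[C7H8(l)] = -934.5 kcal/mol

ΔH° = -10.7 kcal/mol

Using ΔH = Σ nΔHc°(reactants) − Σ nΔHc°(products):
= [1·(-936.8) + 6·(-94.0) + 1·(-68.3) + 1·(-310.6)] − [2·(-934.5)]
= -10.7 kcal/mol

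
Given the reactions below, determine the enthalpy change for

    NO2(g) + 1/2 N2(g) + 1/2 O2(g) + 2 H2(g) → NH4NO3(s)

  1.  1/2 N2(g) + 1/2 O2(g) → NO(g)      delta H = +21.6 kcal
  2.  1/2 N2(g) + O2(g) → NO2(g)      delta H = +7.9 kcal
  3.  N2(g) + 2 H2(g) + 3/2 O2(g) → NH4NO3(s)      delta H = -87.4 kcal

eq. 1: not needed.
eq. 2 reversed: -7.9 kcal
eq. 3 as written: -87.4 kcal
delta H = (-7.9) + (-87.4) = -95.3 kcal

delta H = -95.3 kcal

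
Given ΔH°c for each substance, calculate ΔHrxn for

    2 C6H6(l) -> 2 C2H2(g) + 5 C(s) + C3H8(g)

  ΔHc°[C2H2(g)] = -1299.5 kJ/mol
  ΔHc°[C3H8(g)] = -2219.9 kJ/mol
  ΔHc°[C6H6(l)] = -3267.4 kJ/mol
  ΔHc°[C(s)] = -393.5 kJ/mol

Using ΔH = Σ nΔHc°(reactants) − Σ nΔHc°(products):
= [2·(-3267.4)] − [2·(-1299.5) + 5·(-393.5) + 1·(-2219.9)]
= 251.6 kJ/mol

ΔHrxn = 251.6 kJ/mol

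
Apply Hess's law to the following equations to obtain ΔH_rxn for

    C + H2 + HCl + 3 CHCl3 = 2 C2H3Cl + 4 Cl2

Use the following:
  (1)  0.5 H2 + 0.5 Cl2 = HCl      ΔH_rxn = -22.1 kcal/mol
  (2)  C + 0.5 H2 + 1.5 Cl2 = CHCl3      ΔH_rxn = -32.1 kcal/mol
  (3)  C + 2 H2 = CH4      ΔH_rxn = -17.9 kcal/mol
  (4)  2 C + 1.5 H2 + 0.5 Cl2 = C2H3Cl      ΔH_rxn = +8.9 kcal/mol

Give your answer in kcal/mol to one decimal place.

(1) reversed (reverse to put HCl on the reactant side): +22.1 kcal/mol
(2) reversed and × 3 (CHCl3 must end up as a reactant; scale by 3 for the 3 CHCl3): (-3)·(-32.1) = +96.3 kcal/mol
(3): not needed (CH4 appears nowhere else).
(4) × 2 (scale by 2 for the 2 C2H3Cl): (2)·(+8.9) = +17.8 kcal/mol
ΔH_rxn = (-1)·(-22.1) + (-3)·(-32.1) + (2)·(+8.9) = 136.2 kcal/mol

ΔH_rxn = 136.2 kcal/mol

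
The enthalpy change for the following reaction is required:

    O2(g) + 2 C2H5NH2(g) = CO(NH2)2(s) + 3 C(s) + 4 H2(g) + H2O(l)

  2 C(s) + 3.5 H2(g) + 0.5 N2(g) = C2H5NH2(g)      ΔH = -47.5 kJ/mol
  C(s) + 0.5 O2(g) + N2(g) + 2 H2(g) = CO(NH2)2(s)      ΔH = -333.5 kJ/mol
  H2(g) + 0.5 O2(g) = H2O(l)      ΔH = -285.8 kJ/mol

equation 1 reversed and × 2 (reverse to put C2H5NH2(g) on the reactant side; ×2 to match 2 C2H5NH2(g) in the target): (-2)·(-47.5) = +95.0 kJ/mol
equation 2 as written (CO(NH2)2(s) already on the product side): -333.5 kJ/mol
equation 3 as written (H2O(l) already on the product side): -285.8 kJ/mol
ΔH = (-2)·(-47.5) + (1)·(-333.5) + (1)·(-285.8) = -524.3 kJ/mol

ΔH = -524.3 kJ/mol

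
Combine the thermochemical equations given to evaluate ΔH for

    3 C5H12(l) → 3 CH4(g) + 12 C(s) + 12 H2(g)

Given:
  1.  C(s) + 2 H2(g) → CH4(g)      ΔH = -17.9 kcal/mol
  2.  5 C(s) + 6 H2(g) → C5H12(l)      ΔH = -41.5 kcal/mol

eq. 1 × 3 (×3 to match 3 CH4(g) in the target): (3)·(-17.9) = -53.7 kcal/mol
eq. 2 reversed and × 3 (C5H12(l) must end up as a reactant; scale by 3 for the 3 C5H12(l)): (-3)·(-41.5) = +124.5 kcal/mol
Combining the equations, ΔH = (3)·(-17.9) + (-3)·(-41.5) = 70.8 kcal/mol

ΔH = 70.8 kcal/mol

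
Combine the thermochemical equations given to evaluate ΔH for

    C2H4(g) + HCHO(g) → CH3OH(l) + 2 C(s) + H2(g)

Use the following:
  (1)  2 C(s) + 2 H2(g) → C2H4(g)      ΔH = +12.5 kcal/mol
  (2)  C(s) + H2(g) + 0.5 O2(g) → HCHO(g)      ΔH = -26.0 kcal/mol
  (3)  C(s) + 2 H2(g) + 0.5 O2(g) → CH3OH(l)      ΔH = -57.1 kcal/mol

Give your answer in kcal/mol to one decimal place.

(1) reversed: -12.5 kcal/mol
(2) reversed: +26.0 kcal/mol
(3) as written: -57.1 kcal/mol
Combining the equations, ΔH = (-12.5) + (+26.0) + (-57.1) = -43.6 kcal/mol

ΔH = -43.6 kcal/mol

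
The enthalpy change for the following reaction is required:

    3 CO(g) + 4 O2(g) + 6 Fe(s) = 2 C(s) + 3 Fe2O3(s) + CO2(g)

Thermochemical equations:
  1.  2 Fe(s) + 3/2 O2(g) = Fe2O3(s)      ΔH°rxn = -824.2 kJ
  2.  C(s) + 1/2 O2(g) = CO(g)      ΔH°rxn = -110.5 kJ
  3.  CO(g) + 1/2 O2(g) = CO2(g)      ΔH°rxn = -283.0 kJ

eq. 1 × 3 (×3 to match 3 Fe2O3(s) in the target): (3)·(-824.2) = -2472.6 kJ
eq. 2 reversed and × 2 (C(s) must end up as a product; scale by 2 for the 2 C(s)): (-2)·(-110.5) = +221.0 kJ
eq. 3 as written (CO2(g) already on the product side): -283.0 kJ
ΔH°rxn = (-2472.6) + (+221.0) + (-283.0) = -2534.6 kJ

ΔH°rxn = -2534.6 kJ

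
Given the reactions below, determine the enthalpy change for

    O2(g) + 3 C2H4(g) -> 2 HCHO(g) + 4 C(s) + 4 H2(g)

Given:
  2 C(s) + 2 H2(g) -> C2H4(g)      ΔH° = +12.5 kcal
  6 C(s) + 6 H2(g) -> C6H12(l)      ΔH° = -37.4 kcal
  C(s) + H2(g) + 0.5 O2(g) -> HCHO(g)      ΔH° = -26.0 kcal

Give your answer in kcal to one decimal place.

ΔH° = -89.5 kcal

equation 1 reversed and × 3 (reverse to put C2H4(g) on the reactant side; ×3 to match 3 C2H4(g) in the target): (-3)·(+12.5) = -37.5 kcal
equation 2: not needed (C6H12(l) appears nowhere else).
equation 3 × 2 (×2 to match 2 HCHO(g) in the target): (2)·(-26.0) = -52.0 kcal
Summing the manipulated equations, ΔH° = (-3)·(+12.5) + (2)·(-26.0) = -89.5 kcal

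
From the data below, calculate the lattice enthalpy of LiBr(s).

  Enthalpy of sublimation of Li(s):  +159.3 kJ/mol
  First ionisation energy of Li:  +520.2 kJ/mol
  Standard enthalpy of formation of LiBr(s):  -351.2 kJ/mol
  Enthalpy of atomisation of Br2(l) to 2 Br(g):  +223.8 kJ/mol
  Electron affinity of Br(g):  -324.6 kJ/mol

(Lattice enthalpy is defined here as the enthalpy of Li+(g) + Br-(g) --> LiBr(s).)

ΔHf° = 1·ΔHsub + 1·(ΣIE) + 1/2·D(Br2) + 1·EA + U
-351.2 = 1·(+159.3) + 1·(+520.2) + 1/2·(+223.8) + 1·(-324.6) + U
U = -351.2 − (+466.8) = -818.0 kJ/mol

U = -818.0 kJ/mol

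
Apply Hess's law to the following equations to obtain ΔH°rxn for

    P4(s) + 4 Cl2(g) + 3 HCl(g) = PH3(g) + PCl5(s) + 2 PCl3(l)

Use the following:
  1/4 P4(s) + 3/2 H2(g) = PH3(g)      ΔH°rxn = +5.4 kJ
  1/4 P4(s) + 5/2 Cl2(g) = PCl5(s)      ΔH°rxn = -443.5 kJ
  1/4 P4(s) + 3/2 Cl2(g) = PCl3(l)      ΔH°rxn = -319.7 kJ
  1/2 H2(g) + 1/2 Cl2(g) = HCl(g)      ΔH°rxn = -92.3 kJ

equation 1 as written: +5.4 kJ
equation 2 as written: -443.5 kJ
equation 3 × 2: (2)·(-319.7) = -639.4 kJ
equation 4 reversed and × 3: (-3)·(-92.3) = +276.9 kJ
ΔH°rxn = (1)·(+5.4) + (1)·(-443.5) + (2)·(-319.7) + (-3)·(-92.3) = -800.6 kJ

ΔH°rxn = -800.6 kJ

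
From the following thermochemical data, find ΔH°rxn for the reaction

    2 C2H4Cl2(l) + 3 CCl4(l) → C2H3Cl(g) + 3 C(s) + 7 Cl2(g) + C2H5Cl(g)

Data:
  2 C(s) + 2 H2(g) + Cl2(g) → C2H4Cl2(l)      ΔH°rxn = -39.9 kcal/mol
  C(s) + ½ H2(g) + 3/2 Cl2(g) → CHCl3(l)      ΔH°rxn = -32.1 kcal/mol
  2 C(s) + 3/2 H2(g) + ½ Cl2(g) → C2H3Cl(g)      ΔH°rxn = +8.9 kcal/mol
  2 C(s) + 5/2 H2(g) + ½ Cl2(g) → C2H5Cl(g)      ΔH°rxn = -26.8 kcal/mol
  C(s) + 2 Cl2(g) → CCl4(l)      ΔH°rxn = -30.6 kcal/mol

equation 1 reversed and × 2 (C2H4Cl2(l) must end up as a reactant; ×2 to match 2 C2H4Cl2(l) in the target): (-2)·(-39.9) = +79.8 kcal/mol
equation 2: not needed (CHCl3(l) appears nowhere else).
equation 3 as written (C2H3Cl(g) already on the product side): +8.9 kcal/mol
equation 4 as written (C2H5Cl(g) already on the product side): -26.8 kcal/mol
equation 5 reversed and × 3 (reverse to put CCl4(l) on the reactant side; ×3 to match 3 CCl4(l) in the target): (-3)·(-30.6) = +91.8 kcal/mol
Since enthalpy is a state function, ΔH°rxn = (-2)·(-39.9) + (1)·(+8.9) + (1)·(-26.8) + (-3)·(-30.6) = 153.7 kcal/mol

ΔH°rxn = 153.7 kcal/mol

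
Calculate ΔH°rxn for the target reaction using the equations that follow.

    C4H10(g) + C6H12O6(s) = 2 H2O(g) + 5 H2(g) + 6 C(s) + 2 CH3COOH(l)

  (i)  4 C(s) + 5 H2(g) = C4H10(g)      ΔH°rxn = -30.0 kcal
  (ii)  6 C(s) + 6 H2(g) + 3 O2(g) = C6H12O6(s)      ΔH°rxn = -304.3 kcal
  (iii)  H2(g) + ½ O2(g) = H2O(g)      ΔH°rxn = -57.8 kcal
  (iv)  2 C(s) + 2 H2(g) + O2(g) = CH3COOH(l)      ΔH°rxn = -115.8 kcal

ΔH°rxn = -12.9 kcal

(i) reversed (reverse to put C4H10(g) on the reactant side): +30.0 kcal
(ii) reversed (C6H12O6(s) must end up as a reactant): +304.3 kcal
(iii) × 2 (scale by 2 for the 2 H2O(g)): (2)·(-57.8) = -115.6 kcal
(iv) × 2 (scale by 2 for the 2 CH3COOH(l)): (2)·(-115.8) = -231.6 kcal
Combining the equations, ΔH°rxn = (+30.0) + (+304.3) + (-115.6) + (-231.6) = -12.9 kcal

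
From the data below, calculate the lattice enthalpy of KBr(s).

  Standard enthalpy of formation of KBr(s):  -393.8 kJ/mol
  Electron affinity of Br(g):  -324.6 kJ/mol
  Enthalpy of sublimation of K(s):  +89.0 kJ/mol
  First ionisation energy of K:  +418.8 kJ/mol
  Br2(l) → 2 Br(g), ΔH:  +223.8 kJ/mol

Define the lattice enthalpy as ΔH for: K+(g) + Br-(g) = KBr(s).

ΔHf° = 1·ΔHsub + 1·(ΣIE) + 1/2·D(Br2) + 1·EA + U
-393.8 = 1·(+89.0) + 1·(+418.8) + 1/2·(+223.8) + 1·(-324.6) + U
U = -393.8 − (+295.1) = -688.9 kJ/mol

U = -688.9 kJ/mol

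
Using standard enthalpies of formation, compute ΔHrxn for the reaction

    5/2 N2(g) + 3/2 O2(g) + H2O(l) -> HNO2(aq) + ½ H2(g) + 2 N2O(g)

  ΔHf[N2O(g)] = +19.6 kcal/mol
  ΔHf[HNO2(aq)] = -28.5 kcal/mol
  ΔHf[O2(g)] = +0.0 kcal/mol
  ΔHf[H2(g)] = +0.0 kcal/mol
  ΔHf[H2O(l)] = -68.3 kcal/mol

Products: 1·(-28.5) + 1/2·(+0.0) + 2·(+19.6) = +10.7
Reactants: 5/2·(+0.0) + 3/2·(+0.0) + 1·(-68.3) = -68.3
ΔHrxn = (+10.7) − (-68.3) = 79.0 kcal/mol

ΔHrxn = 79.0 kcal/mol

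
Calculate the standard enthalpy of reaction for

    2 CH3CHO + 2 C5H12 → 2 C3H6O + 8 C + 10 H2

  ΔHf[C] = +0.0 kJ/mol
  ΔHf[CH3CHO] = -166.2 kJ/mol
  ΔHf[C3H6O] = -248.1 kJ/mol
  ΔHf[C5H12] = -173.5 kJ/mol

Products: 2·(-248.1) + 8·(+0.0) + 10·(+0.0) = -496.2
Reactants: 2·(-166.2) + 2·(-173.5) = -679.4
ΔH° = (-496.2) − (-679.4) = 183.2 kJ/mol

ΔH° = 183.2 kJ/mol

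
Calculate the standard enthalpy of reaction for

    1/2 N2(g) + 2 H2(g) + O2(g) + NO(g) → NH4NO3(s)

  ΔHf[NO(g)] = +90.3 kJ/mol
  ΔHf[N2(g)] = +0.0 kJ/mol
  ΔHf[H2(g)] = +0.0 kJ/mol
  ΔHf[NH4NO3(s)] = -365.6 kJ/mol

ΔH° = -455.9 kJ/mol

Products: 1·(-365.6) = -365.6
Reactants: 1/2·(+0.0) + 2·(+0.0) + 1·(+0.0) + 1·(+90.3) = +90.3
ΔH° = (-365.6) − (+90.3) = -455.9 kJ/mol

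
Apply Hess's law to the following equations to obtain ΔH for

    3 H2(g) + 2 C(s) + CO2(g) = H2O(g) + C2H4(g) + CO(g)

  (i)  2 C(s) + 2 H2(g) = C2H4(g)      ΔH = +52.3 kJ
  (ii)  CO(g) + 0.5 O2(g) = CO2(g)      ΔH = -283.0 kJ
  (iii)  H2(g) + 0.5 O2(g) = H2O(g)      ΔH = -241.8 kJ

(i) as written: +52.3 kJ
(ii) reversed: +283.0 kJ
(iii) as written: -241.8 kJ
Since enthalpy is a state function, ΔH = (1)·(+52.3) + (-1)·(-283.0) + (1)·(-241.8) = 93.5 kJ

ΔH = 93.5 kJ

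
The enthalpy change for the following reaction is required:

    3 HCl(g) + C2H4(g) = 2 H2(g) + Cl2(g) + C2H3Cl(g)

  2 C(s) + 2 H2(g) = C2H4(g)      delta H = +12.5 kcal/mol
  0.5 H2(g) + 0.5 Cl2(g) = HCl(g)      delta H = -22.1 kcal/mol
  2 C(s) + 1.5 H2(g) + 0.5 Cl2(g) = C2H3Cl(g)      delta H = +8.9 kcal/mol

delta H = 62.7 kcal/mol

equation 1 reversed (C2H4(g) must end up as a reactant): -12.5 kcal/mol
equation 2 reversed and × 3 (HCl(g) must end up as a reactant; scale by 3 for the 3 HCl(g)): (-3)·(-22.1) = +66.3 kcal/mol
equation 3 as written (C2H3Cl(g) already on the product side): +8.9 kcal/mol
delta H = (-1)·(+12.5) + (-3)·(-22.1) + (1)·(+8.9) = 62.7 kcal/mol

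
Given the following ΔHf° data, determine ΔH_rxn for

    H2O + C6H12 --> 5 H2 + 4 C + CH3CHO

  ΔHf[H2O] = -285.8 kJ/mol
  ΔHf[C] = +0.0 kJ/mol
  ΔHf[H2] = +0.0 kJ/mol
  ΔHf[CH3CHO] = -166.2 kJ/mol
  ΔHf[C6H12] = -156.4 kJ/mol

Products: 5·(+0.0) + 4·(+0.0) + 1·(-166.2) = -166.2
Reactants: 1·(-285.8) + 1·(-156.4) = -442.2
ΔH_rxn = (-166.2) − (-442.2) = 276.0 kJ/mol

ΔH_rxn = 276.0 kJ/mol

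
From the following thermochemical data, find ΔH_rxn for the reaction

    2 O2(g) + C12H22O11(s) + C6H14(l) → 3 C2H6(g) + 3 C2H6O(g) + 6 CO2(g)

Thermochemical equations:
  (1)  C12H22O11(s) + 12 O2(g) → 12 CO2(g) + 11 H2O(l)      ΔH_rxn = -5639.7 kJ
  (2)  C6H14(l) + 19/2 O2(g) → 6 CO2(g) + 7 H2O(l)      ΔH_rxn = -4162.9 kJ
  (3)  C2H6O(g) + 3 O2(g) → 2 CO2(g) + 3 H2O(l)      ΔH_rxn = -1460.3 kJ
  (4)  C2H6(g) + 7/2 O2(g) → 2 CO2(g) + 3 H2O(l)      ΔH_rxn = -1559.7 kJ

(1) as written (C12H22O11(s) already on the reactant side): -5639.7 kJ
(2) as written (C6H14(l) already on the reactant side): -4162.9 kJ
(3) reversed and × 3 (C2H6O(g) must end up as a product; scale by 3 for the 3 C2H6O(g)): (-3)·(-1460.3) = +4380.9 kJ
(4) reversed and × 3 (C2H6(g) must end up as a product; scale by 3 for the 3 C2H6(g)): (-3)·(-1559.7) = +4679.1 kJ
ΔH_rxn = (-5639.7) + (-4162.9) + (+4380.9) + (+4679.1) = -742.6 kJ

ΔH_rxn = -742.6 kJ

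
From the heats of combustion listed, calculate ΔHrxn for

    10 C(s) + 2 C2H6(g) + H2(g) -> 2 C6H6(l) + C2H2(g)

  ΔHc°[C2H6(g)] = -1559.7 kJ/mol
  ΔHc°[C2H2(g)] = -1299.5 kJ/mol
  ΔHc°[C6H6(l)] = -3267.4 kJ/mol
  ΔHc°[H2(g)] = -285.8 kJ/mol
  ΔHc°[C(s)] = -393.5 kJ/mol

Using ΔH = Σ nΔHc°(reactants) − Σ nΔHc°(products):
= [10·(-393.5) + 2·(-1559.7) + 1·(-285.8)] − [2·(-3267.4) + 1·(-1299.5)]
= 494.1 kJ/mol

ΔHrxn = 494.1 kJ/mol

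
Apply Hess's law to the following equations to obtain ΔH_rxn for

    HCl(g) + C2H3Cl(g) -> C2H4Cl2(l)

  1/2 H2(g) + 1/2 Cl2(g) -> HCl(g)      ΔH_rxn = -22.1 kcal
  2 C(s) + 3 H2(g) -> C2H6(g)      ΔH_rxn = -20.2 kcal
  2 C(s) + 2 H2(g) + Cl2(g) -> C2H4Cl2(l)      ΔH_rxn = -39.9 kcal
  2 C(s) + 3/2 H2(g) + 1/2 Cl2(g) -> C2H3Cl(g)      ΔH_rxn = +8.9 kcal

ΔH_rxn = -26.7 kcal

equation 1 reversed (HCl(g) must end up as a reactant): +22.1 kcal
equation 2: not needed (C2H6(g) appears nowhere else).
equation 3 as written (C2H4Cl2(l) already on the product side): -39.9 kcal
equation 4 reversed (reverse to put C2H3Cl(g) on the reactant side): -8.9 kcal
ΔH_rxn = (+22.1) + (-39.9) + (-8.9) = -26.7 kcal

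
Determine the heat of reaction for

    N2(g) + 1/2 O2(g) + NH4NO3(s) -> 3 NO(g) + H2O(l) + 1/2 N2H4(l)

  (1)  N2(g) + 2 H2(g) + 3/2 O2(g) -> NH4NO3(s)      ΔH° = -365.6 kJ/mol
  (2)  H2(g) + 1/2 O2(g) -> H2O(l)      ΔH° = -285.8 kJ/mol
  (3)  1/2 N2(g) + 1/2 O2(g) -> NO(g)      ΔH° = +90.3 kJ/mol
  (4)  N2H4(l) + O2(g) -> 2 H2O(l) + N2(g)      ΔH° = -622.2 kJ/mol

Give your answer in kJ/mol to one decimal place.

ΔH° = 376.0 kJ/mol

(1) reversed: +365.6 kJ/mol
(2) × 2: (2)·(-285.8) = -571.6 kJ/mol
(3) × 3: (3)·(+90.3) = +270.9 kJ/mol
(4) reversed and × 1/2: (-1/2)·(-622.2) = +311.1 kJ/mol
Since enthalpy is a state function, ΔH° = (+365.6) + (-571.6) + (+270.9) + (+311.1) = 376.0 kJ/mol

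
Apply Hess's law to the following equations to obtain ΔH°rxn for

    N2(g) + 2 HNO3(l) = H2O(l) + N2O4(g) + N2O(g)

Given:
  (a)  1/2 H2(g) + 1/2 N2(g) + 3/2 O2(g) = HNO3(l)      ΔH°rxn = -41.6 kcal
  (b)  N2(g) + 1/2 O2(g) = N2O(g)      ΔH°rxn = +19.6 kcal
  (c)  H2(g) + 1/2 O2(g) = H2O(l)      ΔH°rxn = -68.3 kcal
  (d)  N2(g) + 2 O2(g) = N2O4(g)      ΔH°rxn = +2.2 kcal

ΔH°rxn = 36.7 kcal

(a) reversed and × 2 (reverse to put HNO3(l) on the reactant side; scale by 2 for the 2 HNO3(l)): (-2)·(-41.6) = +83.2 kcal
(b) as written (N2O(g) already on the product side): +19.6 kcal
(c) as written (H2O(l) already on the product side): -68.3 kcal
(d) as written (N2O4(g) already on the product side): +2.2 kcal
Since enthalpy is a state function, ΔH°rxn = (-2)·(-41.6) + (1)·(+19.6) + (1)·(-68.3) + (1)·(+2.2) = 36.7 kcal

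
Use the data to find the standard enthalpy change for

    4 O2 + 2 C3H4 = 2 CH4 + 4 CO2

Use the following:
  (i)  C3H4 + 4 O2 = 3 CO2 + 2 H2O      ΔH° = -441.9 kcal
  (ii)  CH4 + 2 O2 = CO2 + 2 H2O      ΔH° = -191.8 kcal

ΔH° = -500.2 kcal

(i) × 2: (2)·(-441.9) = -883.8 kcal
(ii) reversed and × 2: (-2)·(-191.8) = +383.6 kcal
ΔH° = (2)·(-441.9) + (-2)·(-191.8) = -500.2 kcal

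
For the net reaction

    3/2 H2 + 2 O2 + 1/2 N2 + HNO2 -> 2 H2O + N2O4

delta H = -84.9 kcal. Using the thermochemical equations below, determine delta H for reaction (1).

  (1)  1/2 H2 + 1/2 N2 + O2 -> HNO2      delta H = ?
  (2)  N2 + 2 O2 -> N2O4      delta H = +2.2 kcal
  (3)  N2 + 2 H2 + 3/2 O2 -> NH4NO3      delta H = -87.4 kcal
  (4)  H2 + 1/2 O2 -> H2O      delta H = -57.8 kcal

(1) reversed: contributes −x
(2) as written: +2.2 kcal
(3): not needed.
(4) × 2: (2)·(-57.8) = -115.6 kcal
-84.9 = (+2.2) + (-115.6) − x
x = (-84.9 − (-113.4)) / (-1) = -28.5 kcal

delta H = -28.5 kcal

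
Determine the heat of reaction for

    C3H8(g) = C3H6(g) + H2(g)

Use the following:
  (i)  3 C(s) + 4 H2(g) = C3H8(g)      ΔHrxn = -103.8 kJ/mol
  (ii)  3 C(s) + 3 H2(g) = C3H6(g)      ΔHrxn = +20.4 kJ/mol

ΔHrxn = 124.2 kJ/mol

(i) reversed: +103.8 kJ/mol
(ii) as written: +20.4 kJ/mol
ΔHrxn = (+103.8) + (+20.4) = 124.2 kJ/mol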